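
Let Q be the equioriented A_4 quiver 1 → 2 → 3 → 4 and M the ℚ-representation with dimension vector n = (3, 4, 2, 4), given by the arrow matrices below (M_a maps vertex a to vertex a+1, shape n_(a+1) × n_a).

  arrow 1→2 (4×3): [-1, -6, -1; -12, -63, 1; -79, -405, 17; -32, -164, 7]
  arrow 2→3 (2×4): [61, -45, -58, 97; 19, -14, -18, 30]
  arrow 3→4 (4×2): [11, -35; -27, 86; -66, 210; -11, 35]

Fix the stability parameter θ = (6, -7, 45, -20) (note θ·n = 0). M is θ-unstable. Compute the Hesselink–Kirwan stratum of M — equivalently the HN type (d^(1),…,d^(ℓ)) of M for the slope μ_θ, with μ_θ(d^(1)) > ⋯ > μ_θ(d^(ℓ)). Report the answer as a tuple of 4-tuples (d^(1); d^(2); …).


Via rank(M_{q-1}∘⋯∘M_p): M ≅ I[1,2], I[1,4]^2, I[2,2], I[4,4]^2.
μ_θ-semistable layers: μ^(1)=25/2; μ^(2)=-1/2; μ^(3)=-7; μ^(4)=-20

((0, 0, 2, 2); (3, 3, 0, 0); (0, 1, 0, 0); (0, 0, 0, 2))


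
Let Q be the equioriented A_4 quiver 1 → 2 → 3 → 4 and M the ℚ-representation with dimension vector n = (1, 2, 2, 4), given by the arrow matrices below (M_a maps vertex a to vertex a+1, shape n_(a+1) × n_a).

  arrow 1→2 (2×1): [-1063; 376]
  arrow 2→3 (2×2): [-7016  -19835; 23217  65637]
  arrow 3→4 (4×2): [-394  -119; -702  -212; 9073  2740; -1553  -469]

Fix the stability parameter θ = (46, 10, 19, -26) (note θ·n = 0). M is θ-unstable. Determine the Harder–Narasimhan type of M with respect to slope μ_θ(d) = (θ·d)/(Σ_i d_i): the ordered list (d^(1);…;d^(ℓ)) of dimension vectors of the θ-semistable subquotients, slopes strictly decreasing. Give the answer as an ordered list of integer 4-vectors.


Barcode: M ≅ I[1,4], I[2,4], I[4,4]^2. HN layers by μ_θ (3 steps, strictly decreasing):
  μ^(1)=49/4; μ^(2)=1; μ^(3)=-26

((1, 1, 1, 1); (0, 1, 1, 1); (0, 0, 0, 2))


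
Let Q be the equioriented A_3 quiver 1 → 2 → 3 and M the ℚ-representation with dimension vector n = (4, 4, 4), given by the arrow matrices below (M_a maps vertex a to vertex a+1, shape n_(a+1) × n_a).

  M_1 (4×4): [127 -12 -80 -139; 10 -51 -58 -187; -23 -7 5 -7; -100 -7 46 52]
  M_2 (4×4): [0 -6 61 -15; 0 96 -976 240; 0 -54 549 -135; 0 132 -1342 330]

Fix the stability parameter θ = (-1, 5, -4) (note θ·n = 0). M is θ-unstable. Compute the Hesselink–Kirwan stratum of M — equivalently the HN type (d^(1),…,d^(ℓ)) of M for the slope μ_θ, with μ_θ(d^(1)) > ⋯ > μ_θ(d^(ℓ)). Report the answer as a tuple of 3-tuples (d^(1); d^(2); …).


Interval decomposition of M: I[1,2]^3, I[1,3], I[3,3]^3.
HN type (ℓ=4): μ^(1)=5; μ^(2)=1/2; μ^(3)=-1; μ^(4)=-4

((0, 3, 0); (0, 1, 1); (4, 0, 0); (0, 0, 3))


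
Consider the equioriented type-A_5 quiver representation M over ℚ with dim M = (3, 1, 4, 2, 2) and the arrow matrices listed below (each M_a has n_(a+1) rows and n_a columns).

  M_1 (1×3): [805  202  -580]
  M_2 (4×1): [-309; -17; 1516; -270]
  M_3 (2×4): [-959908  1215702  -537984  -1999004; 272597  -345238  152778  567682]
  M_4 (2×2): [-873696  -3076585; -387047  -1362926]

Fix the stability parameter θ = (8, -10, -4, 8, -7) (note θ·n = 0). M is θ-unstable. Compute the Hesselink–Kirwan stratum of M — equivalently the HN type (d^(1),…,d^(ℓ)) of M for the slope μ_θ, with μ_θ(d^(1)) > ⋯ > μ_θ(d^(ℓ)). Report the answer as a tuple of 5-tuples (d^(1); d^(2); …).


Barcode: M ≅ I[1,1]^2, I[1,5], I[3,3]^2, I[3,5]. HN layers by μ_θ (4 steps, strictly decreasing):
  μ^(1)=8; μ^(2)=1/2; μ^(3)=-2; μ^(4)=-4

((2, 0, 0, 0, 0); (0, 0, 0, 2, 2); (1, 1, 1, 0, 0); (0, 0, 3, 0, 0))


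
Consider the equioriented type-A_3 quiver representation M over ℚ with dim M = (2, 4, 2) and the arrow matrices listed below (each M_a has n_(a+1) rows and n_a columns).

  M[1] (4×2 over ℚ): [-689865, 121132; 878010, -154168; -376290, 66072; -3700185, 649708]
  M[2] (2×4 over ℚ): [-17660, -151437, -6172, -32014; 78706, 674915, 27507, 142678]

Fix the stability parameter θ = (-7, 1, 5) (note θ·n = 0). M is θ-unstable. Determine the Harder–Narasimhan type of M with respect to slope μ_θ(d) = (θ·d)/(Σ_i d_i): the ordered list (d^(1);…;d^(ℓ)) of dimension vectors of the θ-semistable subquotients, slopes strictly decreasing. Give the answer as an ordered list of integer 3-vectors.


Via rank(M_{q-1}∘⋯∘M_p): M ≅ I[1,1], I[1,2], I[2,2], I[2,3]^2.
μ_θ-semistable layers: μ^(1)=5; μ^(2)=1; μ^(3)=-7

((0, 0, 2); (0, 4, 0); (2, 0, 0))


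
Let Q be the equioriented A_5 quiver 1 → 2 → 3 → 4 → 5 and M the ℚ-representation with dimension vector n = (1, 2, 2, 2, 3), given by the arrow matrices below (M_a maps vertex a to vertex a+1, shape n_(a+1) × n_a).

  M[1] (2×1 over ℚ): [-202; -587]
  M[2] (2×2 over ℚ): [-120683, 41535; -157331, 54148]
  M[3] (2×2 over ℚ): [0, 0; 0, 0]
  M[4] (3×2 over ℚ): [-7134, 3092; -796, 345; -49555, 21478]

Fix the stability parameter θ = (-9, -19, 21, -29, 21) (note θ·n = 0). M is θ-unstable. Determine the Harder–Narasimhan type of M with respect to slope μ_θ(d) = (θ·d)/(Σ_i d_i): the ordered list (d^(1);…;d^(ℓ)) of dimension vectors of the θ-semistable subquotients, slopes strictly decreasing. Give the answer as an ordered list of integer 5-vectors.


Barcode: M ≅ I[1,3], I[2,3], I[4,5]^2, I[5,5]. HN layers by μ_θ (4 steps, strictly decreasing):
  μ^(1)=21; μ^(2)=-14; μ^(3)=-19; μ^(4)=-29

((0, 0, 2, 0, 3); (1, 1, 0, 0, 0); (0, 1, 0, 0, 0); (0, 0, 0, 2, 0))


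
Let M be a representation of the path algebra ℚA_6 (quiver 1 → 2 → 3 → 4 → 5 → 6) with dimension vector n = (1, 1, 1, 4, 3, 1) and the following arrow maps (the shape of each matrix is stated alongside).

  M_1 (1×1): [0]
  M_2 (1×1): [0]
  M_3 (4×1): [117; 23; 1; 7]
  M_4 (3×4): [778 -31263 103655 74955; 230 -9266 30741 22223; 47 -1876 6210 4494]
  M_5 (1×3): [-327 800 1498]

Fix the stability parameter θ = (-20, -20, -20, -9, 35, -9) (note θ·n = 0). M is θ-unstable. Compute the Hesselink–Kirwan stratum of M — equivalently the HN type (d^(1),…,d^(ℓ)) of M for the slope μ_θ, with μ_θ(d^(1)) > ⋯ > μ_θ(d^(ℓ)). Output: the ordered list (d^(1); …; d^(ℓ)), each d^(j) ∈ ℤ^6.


Interval decomposition of M: I[1,1], I[2,2], I[3,6], I[4,4], I[4,5]^2.
HN type (ℓ=4): μ^(1)=35; μ^(2)=13; μ^(3)=-9; μ^(4)=-20

((0, 0, 0, 0, 2, 0); (0, 0, 0, 0, 1, 1); (0, 0, 0, 4, 0, 0); (1, 1, 1, 0, 0, 0))


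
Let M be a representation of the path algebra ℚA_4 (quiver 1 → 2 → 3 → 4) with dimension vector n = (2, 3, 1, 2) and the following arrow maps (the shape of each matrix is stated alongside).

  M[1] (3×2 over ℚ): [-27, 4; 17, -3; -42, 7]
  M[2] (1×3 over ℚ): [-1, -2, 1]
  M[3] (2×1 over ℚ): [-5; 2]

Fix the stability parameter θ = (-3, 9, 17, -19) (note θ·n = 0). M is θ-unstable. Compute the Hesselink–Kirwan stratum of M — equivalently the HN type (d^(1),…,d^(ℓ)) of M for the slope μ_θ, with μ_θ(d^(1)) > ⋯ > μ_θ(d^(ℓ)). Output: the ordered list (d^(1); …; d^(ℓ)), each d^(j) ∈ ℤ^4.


Via rank(M_{q-1}∘⋯∘M_p): M ≅ I[1,2], I[1,4], I[2,2], I[4,4].
μ_θ-semistable layers: μ^(1)=9; μ^(2)=7/3; μ^(3)=-3; μ^(4)=-19

((0, 2, 0, 0); (0, 1, 1, 1); (2, 0, 0, 0); (0, 0, 0, 1))


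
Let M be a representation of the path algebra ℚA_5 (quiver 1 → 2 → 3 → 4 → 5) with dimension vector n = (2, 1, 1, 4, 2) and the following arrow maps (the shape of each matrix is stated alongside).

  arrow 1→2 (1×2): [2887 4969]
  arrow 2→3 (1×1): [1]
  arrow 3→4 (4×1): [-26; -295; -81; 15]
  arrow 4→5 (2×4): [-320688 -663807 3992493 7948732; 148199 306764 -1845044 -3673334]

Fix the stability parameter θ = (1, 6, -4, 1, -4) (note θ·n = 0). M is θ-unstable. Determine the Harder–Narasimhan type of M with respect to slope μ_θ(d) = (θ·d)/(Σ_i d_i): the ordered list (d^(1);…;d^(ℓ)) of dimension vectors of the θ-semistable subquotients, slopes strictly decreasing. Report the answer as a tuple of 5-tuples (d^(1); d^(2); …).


Via rank(M_{q-1}∘⋯∘M_p): M ≅ I[1,1], I[1,4], I[4,4], I[4,5]^2.
μ_θ-semistable layers: μ^(1)=1; μ^(2)=-3/2

((2, 1, 1, 2, 0); (0, 0, 0, 2, 2))


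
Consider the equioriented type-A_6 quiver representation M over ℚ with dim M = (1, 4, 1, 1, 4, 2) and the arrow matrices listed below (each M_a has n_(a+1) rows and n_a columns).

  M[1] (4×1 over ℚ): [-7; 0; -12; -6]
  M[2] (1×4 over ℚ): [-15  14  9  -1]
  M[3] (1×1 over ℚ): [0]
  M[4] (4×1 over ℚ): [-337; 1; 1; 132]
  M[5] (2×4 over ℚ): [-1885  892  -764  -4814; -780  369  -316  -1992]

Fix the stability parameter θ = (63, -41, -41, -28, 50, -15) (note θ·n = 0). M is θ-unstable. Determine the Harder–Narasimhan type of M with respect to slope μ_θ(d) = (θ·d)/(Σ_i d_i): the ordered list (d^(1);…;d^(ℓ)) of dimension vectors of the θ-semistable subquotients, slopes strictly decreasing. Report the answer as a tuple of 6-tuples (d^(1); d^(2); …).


Interval decomposition of M: I[1,3], I[2,2]^3, I[4,6], I[5,5]^2, I[5,6].
HN type (ℓ=5): μ^(1)=50; μ^(2)=35/2; μ^(3)=-19/3; μ^(4)=-28; μ^(5)=-41

((0, 0, 0, 0, 2, 0); (0, 0, 0, 0, 2, 2); (1, 1, 1, 0, 0, 0); (0, 0, 0, 1, 0, 0); (0, 3, 0, 0, 0, 0))


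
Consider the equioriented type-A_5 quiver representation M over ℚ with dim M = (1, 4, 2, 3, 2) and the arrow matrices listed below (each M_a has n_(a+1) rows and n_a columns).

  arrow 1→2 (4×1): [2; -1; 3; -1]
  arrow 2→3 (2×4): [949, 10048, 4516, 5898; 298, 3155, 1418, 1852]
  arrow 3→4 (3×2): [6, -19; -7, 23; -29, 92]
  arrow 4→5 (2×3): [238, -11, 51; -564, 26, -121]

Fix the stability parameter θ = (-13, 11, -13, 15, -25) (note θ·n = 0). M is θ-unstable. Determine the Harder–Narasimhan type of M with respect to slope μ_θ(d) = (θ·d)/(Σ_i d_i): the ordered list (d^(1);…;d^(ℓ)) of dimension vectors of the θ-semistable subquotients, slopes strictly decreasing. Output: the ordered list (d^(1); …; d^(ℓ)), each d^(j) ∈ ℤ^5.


Via rank(M_{q-1}∘⋯∘M_p): M ≅ I[1,5], I[2,2]^2, I[2,5], I[4,4].
μ_θ-semistable layers: μ^(1)=15; μ^(2)=11; μ^(3)=-3; μ^(4)=-13

((0, 0, 0, 1, 0); (0, 2, 0, 0, 0); (0, 2, 2, 2, 2); (1, 0, 0, 0, 0))


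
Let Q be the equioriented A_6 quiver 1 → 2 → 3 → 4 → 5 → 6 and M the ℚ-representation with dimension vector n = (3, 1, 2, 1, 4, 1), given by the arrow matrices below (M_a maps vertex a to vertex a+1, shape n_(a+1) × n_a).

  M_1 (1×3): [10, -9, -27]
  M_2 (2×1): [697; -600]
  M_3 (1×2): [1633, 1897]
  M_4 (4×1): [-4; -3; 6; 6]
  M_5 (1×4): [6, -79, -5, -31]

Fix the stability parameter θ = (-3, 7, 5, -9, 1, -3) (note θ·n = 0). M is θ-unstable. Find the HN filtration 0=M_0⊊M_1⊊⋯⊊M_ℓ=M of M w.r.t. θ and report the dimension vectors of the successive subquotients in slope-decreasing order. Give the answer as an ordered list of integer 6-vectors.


Barcode: M ≅ I[1,1]^2, I[1,6], I[3,3], I[5,5]^3. HN layers by μ_θ (4 steps, strictly decreasing):
  μ^(1)=5; μ^(2)=1; μ^(3)=1/5; μ^(4)=-3

((0, 0, 1, 0, 0, 0); (0, 0, 0, 0, 3, 0); (0, 1, 1, 1, 1, 1); (3, 0, 0, 0, 0, 0))


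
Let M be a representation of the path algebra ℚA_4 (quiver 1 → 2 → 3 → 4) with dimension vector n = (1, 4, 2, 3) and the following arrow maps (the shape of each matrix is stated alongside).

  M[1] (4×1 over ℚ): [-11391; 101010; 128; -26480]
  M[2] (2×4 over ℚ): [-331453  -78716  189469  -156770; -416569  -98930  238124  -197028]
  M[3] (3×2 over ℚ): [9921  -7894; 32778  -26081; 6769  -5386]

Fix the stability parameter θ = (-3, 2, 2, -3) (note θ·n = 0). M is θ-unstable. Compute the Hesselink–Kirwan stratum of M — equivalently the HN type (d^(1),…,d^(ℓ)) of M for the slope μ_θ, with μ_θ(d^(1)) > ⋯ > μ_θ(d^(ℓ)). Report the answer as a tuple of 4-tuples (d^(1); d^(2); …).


Interval decomposition of M: I[1,4], I[2,2]^2, I[2,4], I[4,4].
HN type (ℓ=3): μ^(1)=2; μ^(2)=1/3; μ^(3)=-3

((0, 2, 0, 0); (0, 2, 2, 2); (1, 0, 0, 1))


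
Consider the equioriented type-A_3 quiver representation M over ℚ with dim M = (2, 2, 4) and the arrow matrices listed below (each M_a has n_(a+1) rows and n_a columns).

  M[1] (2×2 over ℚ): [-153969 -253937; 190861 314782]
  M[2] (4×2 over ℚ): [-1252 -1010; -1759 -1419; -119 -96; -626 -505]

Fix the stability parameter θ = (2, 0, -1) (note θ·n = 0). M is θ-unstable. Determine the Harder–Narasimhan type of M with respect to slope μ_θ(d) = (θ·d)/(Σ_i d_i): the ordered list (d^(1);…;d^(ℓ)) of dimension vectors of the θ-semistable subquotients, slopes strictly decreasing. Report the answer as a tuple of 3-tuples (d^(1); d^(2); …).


Barcode: M ≅ I[1,3]^2, I[3,3]^2. HN layers by μ_θ (2 steps, strictly decreasing):
  μ^(1)=1/3; μ^(2)=-1

((2, 2, 2); (0, 0, 2))


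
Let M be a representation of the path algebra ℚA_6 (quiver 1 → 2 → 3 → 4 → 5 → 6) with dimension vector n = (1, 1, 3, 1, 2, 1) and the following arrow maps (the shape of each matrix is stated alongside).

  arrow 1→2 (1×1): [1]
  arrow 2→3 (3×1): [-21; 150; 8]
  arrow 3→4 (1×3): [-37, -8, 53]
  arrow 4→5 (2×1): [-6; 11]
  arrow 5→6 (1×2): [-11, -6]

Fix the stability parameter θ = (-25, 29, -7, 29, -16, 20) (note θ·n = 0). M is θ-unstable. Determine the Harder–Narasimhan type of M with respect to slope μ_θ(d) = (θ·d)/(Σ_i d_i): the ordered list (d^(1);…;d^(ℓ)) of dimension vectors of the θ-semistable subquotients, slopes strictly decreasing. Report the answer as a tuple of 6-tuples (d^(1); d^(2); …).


Interval decomposition of M: I[1,5], I[3,3]^2, I[5,6].
HN type (ℓ=5): μ^(1)=20; μ^(2)=35/4; μ^(3)=-7; μ^(4)=-16; μ^(5)=-25

((0, 0, 0, 0, 0, 1); (0, 1, 1, 1, 1, 0); (0, 0, 2, 0, 0, 0); (0, 0, 0, 0, 1, 0); (1, 0, 0, 0, 0, 0))


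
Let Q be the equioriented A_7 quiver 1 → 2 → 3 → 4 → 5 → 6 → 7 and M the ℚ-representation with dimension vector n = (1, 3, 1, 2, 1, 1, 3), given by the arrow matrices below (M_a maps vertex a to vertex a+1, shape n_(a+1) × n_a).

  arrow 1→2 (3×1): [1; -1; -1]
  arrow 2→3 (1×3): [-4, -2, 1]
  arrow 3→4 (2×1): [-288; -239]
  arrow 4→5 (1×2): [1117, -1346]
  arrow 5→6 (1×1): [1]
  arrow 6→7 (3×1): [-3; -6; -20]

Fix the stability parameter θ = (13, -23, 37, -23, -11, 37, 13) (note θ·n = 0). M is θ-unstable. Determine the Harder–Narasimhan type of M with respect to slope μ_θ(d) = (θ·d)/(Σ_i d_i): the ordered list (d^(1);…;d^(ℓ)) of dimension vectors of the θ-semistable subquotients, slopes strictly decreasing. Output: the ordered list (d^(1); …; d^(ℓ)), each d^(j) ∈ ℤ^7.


Via rank(M_{q-1}∘⋯∘M_p): M ≅ I[1,7], I[2,2]^2, I[4,4], I[7,7]^2.
μ_θ-semistable layers: μ^(1)=25; μ^(2)=13; μ^(3)=1; μ^(4)=-5; μ^(5)=-23

((0, 0, 0, 0, 0, 1, 1); (0, 0, 0, 0, 0, 0, 2); (0, 0, 1, 1, 1, 0, 0); (1, 1, 0, 0, 0, 0, 0); (0, 2, 0, 1, 0, 0, 0))


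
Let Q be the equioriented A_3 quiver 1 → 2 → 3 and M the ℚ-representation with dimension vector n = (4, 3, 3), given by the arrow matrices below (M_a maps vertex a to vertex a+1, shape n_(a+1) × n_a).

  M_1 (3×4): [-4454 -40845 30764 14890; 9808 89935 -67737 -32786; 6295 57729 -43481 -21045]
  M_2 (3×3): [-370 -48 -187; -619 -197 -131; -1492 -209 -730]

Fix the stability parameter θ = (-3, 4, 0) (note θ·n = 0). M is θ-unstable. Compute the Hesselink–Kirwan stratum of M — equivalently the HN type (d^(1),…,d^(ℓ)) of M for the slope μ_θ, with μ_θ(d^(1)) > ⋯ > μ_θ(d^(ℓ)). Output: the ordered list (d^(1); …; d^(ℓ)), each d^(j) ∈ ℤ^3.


Interval decomposition of M: I[1,1], I[1,3]^3.
HN type (ℓ=2): μ^(1)=2; μ^(2)=-3

((0, 3, 3); (4, 0, 0))


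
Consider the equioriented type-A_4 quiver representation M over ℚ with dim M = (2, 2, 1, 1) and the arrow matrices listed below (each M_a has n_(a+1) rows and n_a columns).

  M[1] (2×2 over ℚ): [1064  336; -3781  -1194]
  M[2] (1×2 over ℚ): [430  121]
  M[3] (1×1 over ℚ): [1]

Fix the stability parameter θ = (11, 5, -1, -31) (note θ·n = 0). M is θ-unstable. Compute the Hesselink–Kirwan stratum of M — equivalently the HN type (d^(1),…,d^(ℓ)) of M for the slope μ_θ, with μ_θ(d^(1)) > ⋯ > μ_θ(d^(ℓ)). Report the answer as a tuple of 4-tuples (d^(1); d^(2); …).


Interval decomposition of M: I[1,1], I[1,4], I[2,2].
HN type (ℓ=3): μ^(1)=11; μ^(2)=5; μ^(3)=-4

((1, 0, 0, 0); (0, 1, 0, 0); (1, 1, 1, 1))


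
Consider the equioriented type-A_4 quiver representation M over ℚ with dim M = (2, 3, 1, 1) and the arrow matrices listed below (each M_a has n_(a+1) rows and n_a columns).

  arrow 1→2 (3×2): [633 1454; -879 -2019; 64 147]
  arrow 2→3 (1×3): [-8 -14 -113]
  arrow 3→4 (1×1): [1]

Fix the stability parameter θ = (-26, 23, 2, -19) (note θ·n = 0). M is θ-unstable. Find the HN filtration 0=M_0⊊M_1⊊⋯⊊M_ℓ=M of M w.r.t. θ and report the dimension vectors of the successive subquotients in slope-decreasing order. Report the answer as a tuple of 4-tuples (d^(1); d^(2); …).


Via rank(M_{q-1}∘⋯∘M_p): M ≅ I[1,2], I[1,4], I[2,2].
μ_θ-semistable layers: μ^(1)=23; μ^(2)=2; μ^(3)=-26

((0, 2, 0, 0); (0, 1, 1, 1); (2, 0, 0, 0))


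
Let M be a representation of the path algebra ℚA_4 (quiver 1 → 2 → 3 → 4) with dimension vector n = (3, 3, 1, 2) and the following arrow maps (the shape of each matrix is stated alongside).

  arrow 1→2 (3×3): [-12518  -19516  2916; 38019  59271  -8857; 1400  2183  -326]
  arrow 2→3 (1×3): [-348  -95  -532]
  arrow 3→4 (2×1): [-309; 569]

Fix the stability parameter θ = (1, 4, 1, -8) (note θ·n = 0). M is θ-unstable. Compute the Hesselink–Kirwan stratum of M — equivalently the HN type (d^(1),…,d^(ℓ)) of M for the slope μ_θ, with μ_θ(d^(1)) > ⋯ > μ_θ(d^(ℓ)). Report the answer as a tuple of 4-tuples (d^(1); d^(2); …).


Barcode: M ≅ I[1,2]^2, I[1,4], I[4,4]. HN layers by μ_θ (4 steps, strictly decreasing):
  μ^(1)=4; μ^(2)=1; μ^(3)=-1/2; μ^(4)=-8

((0, 2, 0, 0); (2, 0, 0, 0); (1, 1, 1, 1); (0, 0, 0, 1))


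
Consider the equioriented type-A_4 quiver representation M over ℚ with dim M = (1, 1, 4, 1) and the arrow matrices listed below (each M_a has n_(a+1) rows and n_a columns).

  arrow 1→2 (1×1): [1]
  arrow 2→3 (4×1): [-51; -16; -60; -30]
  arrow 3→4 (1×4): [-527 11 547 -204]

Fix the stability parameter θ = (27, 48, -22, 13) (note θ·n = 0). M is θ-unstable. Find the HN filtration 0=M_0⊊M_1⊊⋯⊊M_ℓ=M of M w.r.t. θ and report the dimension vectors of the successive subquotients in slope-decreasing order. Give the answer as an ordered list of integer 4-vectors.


Barcode: M ≅ I[1,4], I[3,3]^3. HN layers by μ_θ (2 steps, strictly decreasing):
  μ^(1)=33/2; μ^(2)=-22

((1, 1, 1, 1); (0, 0, 3, 0))


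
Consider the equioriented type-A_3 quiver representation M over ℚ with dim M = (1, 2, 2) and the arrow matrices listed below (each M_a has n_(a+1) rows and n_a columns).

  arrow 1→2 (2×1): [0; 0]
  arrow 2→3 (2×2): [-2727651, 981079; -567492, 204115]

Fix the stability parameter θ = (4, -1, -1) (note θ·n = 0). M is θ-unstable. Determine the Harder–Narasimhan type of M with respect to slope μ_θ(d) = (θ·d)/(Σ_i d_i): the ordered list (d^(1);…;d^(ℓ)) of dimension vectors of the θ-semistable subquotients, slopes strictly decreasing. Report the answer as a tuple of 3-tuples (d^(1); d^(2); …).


Via rank(M_{q-1}∘⋯∘M_p): M ≅ I[1,1], I[2,3]^2.
μ_θ-semistable layers: μ^(1)=4; μ^(2)=-1

((1, 0, 0); (0, 2, 2))


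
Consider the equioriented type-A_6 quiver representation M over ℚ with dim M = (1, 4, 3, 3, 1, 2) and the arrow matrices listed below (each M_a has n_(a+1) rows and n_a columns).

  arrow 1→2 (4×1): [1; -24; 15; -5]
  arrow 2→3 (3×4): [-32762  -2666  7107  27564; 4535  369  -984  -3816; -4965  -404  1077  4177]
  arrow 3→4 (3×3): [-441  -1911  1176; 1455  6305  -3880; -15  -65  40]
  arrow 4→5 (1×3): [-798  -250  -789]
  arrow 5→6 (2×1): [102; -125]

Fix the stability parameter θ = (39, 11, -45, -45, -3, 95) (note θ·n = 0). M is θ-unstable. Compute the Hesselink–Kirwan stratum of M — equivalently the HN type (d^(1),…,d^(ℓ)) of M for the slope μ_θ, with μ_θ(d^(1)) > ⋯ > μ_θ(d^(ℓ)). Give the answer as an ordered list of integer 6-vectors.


Barcode: M ≅ I[1,3], I[2,2], I[2,3], I[2,6], I[4,4]^2, I[6,6]. HN layers by μ_θ (7 steps, strictly decreasing):
  μ^(1)=95; μ^(2)=11; μ^(3)=5/3; μ^(4)=-3; μ^(5)=-17; μ^(6)=-79/3; μ^(7)=-45

((0, 0, 0, 0, 0, 2); (0, 1, 0, 0, 0, 0); (1, 1, 1, 0, 0, 0); (0, 0, 0, 0, 1, 0); (0, 1, 1, 0, 0, 0); (0, 1, 1, 1, 0, 0); (0, 0, 0, 2, 0, 0))


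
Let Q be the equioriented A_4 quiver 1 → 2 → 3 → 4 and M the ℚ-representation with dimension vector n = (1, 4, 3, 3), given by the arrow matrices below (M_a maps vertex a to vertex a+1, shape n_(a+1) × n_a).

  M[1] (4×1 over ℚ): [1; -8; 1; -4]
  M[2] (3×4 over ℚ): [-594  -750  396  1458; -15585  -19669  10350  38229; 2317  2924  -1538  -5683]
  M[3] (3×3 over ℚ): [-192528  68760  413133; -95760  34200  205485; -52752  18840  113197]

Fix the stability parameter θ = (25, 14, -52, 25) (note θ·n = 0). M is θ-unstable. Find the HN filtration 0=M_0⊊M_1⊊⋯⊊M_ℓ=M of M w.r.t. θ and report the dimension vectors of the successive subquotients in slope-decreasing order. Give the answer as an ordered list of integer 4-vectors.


Via rank(M_{q-1}∘⋯∘M_p): M ≅ I[1,4], I[2,2]^2, I[2,3], I[3,3], I[4,4]^2.
μ_θ-semistable layers: μ^(1)=25; μ^(2)=14; μ^(3)=-13/3; μ^(4)=-19; μ^(5)=-52

((0, 0, 0, 3); (0, 2, 0, 0); (1, 1, 1, 0); (0, 1, 1, 0); (0, 0, 1, 0))


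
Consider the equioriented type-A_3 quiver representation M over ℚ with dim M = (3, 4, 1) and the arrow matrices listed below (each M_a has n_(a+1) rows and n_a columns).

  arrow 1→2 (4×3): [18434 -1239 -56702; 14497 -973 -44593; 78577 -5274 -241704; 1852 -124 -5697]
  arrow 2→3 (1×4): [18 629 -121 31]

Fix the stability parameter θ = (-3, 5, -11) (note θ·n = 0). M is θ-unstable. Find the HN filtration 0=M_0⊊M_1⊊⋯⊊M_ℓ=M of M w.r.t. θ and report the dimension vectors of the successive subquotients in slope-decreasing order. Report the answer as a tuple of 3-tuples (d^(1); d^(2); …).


Barcode: M ≅ I[1,2]^2, I[1,3], I[2,2]. HN layers by μ_θ (2 steps, strictly decreasing):
  μ^(1)=5; μ^(2)=-3

((0, 3, 0); (3, 1, 1))


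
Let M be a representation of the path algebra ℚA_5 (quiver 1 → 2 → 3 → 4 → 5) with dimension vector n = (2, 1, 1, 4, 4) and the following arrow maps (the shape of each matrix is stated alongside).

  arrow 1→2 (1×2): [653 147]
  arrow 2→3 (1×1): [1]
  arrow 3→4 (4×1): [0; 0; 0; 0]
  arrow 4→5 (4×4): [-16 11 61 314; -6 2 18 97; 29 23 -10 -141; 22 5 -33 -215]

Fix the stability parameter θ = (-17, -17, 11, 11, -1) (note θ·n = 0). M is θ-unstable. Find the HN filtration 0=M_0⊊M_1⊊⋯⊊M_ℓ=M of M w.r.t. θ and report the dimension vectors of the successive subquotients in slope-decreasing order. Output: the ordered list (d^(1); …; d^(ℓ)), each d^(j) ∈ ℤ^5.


Barcode: M ≅ I[1,1], I[1,3], I[4,4], I[4,5]^3, I[5,5]. HN layers by μ_θ (4 steps, strictly decreasing):
  μ^(1)=11; μ^(2)=5; μ^(3)=-1; μ^(4)=-17

((0, 0, 1, 1, 0); (0, 0, 0, 3, 3); (0, 0, 0, 0, 1); (2, 1, 0, 0, 0))


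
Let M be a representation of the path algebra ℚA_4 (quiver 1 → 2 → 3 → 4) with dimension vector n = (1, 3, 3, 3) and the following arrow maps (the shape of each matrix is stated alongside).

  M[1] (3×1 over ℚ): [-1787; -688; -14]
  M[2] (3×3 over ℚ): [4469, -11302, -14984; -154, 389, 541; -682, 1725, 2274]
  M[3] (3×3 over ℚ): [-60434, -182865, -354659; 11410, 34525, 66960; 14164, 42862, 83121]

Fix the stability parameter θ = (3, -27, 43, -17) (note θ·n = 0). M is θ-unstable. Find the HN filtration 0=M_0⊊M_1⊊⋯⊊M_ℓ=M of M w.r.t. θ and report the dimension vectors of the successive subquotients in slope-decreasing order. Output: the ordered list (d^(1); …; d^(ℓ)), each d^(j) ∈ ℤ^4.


Via rank(M_{q-1}∘⋯∘M_p): M ≅ I[1,4], I[2,3], I[2,4], I[4,4].
μ_θ-semistable layers: μ^(1)=43; μ^(2)=13; μ^(3)=-12; μ^(4)=-17; μ^(5)=-27

((0, 0, 1, 0); (0, 0, 2, 2); (1, 1, 0, 0); (0, 0, 0, 1); (0, 2, 0, 0))


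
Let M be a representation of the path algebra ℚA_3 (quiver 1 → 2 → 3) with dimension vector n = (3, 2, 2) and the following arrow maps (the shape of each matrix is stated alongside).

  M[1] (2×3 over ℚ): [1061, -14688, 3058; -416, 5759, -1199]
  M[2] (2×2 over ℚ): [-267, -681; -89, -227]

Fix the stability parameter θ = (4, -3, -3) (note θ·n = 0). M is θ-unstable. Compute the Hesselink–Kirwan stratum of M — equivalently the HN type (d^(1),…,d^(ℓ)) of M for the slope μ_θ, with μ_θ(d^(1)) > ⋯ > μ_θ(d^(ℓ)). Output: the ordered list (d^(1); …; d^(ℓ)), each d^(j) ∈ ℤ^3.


Interval decomposition of M: I[1,1], I[1,2], I[1,3], I[3,3].
HN type (ℓ=4): μ^(1)=4; μ^(2)=1/2; μ^(3)=-2/3; μ^(4)=-3

((1, 0, 0); (1, 1, 0); (1, 1, 1); (0, 0, 1))


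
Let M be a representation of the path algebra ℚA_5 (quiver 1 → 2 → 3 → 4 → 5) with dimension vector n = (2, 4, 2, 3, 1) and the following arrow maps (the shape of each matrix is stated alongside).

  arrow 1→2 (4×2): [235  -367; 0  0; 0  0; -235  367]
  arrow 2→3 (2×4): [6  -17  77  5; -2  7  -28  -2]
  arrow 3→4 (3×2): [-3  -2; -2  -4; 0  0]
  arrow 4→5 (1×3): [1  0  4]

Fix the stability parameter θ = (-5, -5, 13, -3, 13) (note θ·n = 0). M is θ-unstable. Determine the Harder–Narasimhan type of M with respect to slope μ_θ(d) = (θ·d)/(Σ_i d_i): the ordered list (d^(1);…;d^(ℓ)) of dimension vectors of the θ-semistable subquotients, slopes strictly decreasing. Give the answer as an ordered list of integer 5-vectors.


Interval decomposition of M: I[1,1], I[1,5], I[2,2]^2, I[2,4], I[4,4].
HN type (ℓ=4): μ^(1)=13; μ^(2)=5; μ^(3)=-3; μ^(4)=-5

((0, 0, 0, 0, 1); (0, 0, 2, 2, 0); (0, 0, 0, 1, 0); (2, 4, 0, 0, 0))


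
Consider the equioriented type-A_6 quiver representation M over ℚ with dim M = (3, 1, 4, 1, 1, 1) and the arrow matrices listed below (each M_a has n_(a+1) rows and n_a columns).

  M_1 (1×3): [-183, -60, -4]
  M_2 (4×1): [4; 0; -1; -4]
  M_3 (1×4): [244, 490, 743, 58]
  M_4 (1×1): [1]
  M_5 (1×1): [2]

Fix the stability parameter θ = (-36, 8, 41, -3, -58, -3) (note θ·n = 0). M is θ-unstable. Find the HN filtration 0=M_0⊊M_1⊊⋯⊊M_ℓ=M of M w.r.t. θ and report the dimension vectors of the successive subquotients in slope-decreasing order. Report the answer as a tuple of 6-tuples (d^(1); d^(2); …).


Barcode: M ≅ I[1,1]^2, I[1,6], I[3,3]^3. HN layers by μ_θ (3 steps, strictly decreasing):
  μ^(1)=41; μ^(2)=-3; μ^(3)=-36

((0, 0, 3, 0, 0, 0); (0, 1, 1, 1, 1, 1); (3, 0, 0, 0, 0, 0))


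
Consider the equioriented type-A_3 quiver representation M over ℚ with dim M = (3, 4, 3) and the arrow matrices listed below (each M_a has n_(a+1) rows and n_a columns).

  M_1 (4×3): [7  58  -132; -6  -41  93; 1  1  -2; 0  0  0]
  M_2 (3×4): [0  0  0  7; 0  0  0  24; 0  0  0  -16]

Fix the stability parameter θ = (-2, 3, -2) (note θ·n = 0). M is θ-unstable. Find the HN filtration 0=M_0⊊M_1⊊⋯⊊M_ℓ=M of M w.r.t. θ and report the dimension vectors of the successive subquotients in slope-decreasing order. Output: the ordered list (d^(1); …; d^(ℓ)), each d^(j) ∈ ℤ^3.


Via rank(M_{q-1}∘⋯∘M_p): M ≅ I[1,2]^3, I[2,3], I[3,3]^2.
μ_θ-semistable layers: μ^(1)=3; μ^(2)=1/2; μ^(3)=-2

((0, 3, 0); (0, 1, 1); (3, 0, 2))


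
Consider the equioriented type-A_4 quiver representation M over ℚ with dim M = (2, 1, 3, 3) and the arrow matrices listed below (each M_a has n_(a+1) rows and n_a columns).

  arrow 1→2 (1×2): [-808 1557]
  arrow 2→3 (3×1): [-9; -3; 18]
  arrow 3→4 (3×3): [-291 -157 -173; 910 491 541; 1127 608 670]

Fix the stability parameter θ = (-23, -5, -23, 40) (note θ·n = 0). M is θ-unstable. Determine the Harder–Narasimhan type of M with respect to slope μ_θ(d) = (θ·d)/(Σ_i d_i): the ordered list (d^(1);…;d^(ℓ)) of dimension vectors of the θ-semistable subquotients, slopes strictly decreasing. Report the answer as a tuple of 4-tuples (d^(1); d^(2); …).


Via rank(M_{q-1}∘⋯∘M_p): M ≅ I[1,1], I[1,4], I[3,3], I[3,4], I[4,4].
μ_θ-semistable layers: μ^(1)=40; μ^(2)=-14; μ^(3)=-23

((0, 0, 0, 3); (0, 1, 1, 0); (2, 0, 2, 0))


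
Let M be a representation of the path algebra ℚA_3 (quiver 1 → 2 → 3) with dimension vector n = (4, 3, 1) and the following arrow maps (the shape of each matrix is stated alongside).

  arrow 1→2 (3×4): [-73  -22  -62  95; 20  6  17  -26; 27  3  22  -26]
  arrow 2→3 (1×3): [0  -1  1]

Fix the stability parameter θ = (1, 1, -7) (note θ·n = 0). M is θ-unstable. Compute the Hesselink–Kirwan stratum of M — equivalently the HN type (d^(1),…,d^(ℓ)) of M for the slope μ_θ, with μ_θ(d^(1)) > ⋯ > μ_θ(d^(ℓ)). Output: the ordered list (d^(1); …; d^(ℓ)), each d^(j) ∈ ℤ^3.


Interval decomposition of M: I[1,1], I[1,2]^2, I[1,3].
HN type (ℓ=2): μ^(1)=1; μ^(2)=-5/3

((3, 2, 0); (1, 1, 1))


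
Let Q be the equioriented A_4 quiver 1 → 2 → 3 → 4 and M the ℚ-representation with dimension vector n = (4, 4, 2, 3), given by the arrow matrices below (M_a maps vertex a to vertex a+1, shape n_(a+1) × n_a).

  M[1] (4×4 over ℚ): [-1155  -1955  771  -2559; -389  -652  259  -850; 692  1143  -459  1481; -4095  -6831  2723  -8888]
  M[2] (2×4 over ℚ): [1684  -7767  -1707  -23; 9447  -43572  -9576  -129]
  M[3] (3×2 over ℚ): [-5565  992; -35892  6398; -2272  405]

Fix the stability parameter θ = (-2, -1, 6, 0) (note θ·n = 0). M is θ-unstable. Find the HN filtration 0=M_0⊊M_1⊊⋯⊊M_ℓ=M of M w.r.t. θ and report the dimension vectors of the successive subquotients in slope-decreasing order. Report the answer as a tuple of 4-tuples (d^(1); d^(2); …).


Via rank(M_{q-1}∘⋯∘M_p): M ≅ I[1,2]^2, I[1,4]^2, I[4,4].
μ_θ-semistable layers: μ^(1)=3; μ^(2)=0; μ^(3)=-1; μ^(4)=-2

((0, 0, 2, 2); (0, 0, 0, 1); (0, 4, 0, 0); (4, 0, 0, 0))


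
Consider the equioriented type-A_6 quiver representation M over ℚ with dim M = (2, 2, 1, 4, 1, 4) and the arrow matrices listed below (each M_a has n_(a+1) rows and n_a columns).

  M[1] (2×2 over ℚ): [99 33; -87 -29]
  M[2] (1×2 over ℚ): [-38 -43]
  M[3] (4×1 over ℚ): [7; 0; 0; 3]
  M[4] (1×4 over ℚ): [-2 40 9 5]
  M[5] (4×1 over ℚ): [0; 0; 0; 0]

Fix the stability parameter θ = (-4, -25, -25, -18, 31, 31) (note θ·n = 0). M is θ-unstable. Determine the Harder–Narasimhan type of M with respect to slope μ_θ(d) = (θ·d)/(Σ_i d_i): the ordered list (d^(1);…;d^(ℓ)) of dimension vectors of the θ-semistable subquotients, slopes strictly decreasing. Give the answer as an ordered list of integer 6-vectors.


Barcode: M ≅ I[1,1], I[1,5], I[2,2], I[4,4]^3, I[6,6]^4. HN layers by μ_θ (4 steps, strictly decreasing):
  μ^(1)=31; μ^(2)=-4; μ^(3)=-18; μ^(4)=-25

((0, 0, 0, 0, 1, 4); (1, 0, 0, 0, 0, 0); (1, 1, 1, 4, 0, 0); (0, 1, 0, 0, 0, 0))


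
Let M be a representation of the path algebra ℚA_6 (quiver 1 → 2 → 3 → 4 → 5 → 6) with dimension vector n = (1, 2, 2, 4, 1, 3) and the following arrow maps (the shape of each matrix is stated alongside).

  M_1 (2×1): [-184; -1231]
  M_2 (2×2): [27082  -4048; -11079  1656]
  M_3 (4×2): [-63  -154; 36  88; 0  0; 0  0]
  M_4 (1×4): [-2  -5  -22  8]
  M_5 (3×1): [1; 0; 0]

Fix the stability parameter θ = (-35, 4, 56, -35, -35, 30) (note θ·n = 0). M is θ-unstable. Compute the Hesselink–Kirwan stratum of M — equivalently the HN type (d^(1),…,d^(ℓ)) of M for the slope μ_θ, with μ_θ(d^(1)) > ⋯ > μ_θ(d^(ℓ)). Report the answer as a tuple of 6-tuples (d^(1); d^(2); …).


Interval decomposition of M: I[1,2], I[2,3], I[3,6], I[4,4]^3, I[6,6]^2.
HN type (ℓ=5): μ^(1)=56; μ^(2)=30; μ^(3)=4; μ^(4)=-14/3; μ^(5)=-35

((0, 0, 1, 0, 0, 0); (0, 0, 0, 0, 0, 3); (0, 2, 0, 0, 0, 0); (0, 0, 1, 1, 1, 0); (1, 0, 0, 3, 0, 0))


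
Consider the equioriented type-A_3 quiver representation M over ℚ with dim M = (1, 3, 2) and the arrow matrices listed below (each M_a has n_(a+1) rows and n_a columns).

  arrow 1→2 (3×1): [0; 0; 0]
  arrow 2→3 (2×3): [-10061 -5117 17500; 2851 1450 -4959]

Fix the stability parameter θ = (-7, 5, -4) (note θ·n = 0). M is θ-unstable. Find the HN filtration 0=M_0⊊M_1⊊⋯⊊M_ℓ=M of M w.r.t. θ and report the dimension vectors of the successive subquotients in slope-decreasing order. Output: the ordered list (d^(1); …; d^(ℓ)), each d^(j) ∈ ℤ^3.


Barcode: M ≅ I[1,1], I[2,2], I[2,3]^2. HN layers by μ_θ (3 steps, strictly decreasing):
  μ^(1)=5; μ^(2)=1/2; μ^(3)=-7

((0, 1, 0); (0, 2, 2); (1, 0, 0))


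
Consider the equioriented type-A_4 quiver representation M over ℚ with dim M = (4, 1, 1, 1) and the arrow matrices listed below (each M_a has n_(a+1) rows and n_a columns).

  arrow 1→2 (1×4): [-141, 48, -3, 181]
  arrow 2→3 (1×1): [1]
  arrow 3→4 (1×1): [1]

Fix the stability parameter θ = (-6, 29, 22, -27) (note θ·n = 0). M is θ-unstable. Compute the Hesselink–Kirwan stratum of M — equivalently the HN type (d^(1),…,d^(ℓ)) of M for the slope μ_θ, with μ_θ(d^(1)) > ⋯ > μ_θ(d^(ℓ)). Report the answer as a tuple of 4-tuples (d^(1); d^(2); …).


Barcode: M ≅ I[1,1]^3, I[1,4]. HN layers by μ_θ (2 steps, strictly decreasing):
  μ^(1)=8; μ^(2)=-6

((0, 1, 1, 1); (4, 0, 0, 0))


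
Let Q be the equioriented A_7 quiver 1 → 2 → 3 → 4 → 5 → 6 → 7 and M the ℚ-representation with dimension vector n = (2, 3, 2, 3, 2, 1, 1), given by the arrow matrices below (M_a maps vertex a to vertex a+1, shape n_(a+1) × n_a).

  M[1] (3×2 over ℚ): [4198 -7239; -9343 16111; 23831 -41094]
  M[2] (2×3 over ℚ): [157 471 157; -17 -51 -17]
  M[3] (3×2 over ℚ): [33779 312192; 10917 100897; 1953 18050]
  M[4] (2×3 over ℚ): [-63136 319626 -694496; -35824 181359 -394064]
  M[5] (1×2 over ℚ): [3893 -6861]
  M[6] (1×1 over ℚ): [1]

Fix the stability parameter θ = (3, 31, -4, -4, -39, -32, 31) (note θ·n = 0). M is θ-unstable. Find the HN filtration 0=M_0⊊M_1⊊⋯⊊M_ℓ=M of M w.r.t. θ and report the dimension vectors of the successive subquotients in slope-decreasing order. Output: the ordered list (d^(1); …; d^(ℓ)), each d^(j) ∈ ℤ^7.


Via rank(M_{q-1}∘⋯∘M_p): M ≅ I[1,2]^2, I[2,4], I[3,7], I[4,4], I[5,5].
μ_θ-semistable layers: μ^(1)=31; μ^(2)=23/3; μ^(3)=3; μ^(4)=-4; μ^(5)=-79/4; μ^(6)=-39

((0, 2, 0, 0, 0, 0, 1); (0, 1, 1, 1, 0, 0, 0); (2, 0, 0, 0, 0, 0, 0); (0, 0, 0, 1, 0, 0, 0); (0, 0, 1, 1, 1, 1, 0); (0, 0, 0, 0, 1, 0, 0))


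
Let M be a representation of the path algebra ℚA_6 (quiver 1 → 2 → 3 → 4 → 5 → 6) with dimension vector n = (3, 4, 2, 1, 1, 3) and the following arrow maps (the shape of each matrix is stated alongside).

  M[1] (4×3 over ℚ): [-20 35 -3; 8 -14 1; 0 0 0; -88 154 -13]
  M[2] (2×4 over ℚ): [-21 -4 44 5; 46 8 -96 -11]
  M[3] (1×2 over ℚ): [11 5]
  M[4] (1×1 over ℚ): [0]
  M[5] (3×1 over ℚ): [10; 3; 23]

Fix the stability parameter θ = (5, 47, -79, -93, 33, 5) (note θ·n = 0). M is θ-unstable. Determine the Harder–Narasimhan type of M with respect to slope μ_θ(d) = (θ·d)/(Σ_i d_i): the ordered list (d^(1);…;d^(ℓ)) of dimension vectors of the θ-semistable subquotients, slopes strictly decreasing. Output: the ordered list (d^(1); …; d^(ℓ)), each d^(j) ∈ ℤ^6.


Interval decomposition of M: I[1,1], I[1,3], I[1,4], I[2,2]^2, I[5,6], I[6,6]^2.
HN type (ℓ=5): μ^(1)=47; μ^(2)=19; μ^(3)=5; μ^(4)=-9; μ^(5)=-30

((0, 2, 0, 0, 0, 0); (0, 0, 0, 0, 1, 1); (1, 0, 0, 0, 0, 2); (1, 1, 1, 0, 0, 0); (1, 1, 1, 1, 0, 0))


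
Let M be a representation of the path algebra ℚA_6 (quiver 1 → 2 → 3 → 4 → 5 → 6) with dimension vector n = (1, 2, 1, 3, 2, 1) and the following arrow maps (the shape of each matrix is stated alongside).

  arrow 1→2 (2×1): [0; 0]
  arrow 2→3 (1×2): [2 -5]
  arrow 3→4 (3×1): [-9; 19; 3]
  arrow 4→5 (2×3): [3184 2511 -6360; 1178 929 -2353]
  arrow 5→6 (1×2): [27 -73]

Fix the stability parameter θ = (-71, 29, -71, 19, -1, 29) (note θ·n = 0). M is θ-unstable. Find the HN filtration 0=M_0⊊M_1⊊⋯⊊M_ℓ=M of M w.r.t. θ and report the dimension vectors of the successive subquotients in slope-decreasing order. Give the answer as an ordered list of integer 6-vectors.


Interval decomposition of M: I[1,1], I[2,2], I[2,6], I[4,4], I[4,5].
HN type (ℓ=5): μ^(1)=29; μ^(2)=19; μ^(3)=9; μ^(4)=-21; μ^(5)=-71

((0, 1, 0, 0, 0, 1); (0, 0, 0, 1, 0, 0); (0, 0, 0, 2, 2, 0); (0, 1, 1, 0, 0, 0); (1, 0, 0, 0, 0, 0))


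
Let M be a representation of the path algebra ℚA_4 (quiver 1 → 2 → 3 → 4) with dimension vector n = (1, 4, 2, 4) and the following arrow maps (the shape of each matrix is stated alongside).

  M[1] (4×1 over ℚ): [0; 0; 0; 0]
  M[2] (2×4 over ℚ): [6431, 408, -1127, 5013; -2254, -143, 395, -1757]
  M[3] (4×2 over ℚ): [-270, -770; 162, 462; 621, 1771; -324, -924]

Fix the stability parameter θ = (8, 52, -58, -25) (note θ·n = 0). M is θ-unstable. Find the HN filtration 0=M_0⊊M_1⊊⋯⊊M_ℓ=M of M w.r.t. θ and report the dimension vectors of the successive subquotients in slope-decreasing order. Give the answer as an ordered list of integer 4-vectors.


Barcode: M ≅ I[1,1], I[2,2]^2, I[2,3], I[2,4], I[4,4]^3. HN layers by μ_θ (5 steps, strictly decreasing):
  μ^(1)=52; μ^(2)=8; μ^(3)=-3; μ^(4)=-31/3; μ^(5)=-25

((0, 2, 0, 0); (1, 0, 0, 0); (0, 1, 1, 0); (0, 1, 1, 1); (0, 0, 0, 3))


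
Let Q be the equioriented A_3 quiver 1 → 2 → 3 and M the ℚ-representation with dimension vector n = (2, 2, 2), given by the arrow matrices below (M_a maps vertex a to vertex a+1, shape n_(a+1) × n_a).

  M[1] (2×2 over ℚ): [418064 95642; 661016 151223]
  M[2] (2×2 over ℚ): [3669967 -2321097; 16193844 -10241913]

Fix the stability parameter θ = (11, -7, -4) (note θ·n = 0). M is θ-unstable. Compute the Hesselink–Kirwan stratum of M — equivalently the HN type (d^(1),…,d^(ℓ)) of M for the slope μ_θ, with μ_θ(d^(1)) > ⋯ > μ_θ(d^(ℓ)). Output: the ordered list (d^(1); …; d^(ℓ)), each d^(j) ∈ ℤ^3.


Interval decomposition of M: I[1,1], I[1,3], I[2,3].
HN type (ℓ=4): μ^(1)=11; μ^(2)=0; μ^(3)=-4; μ^(4)=-7

((1, 0, 0); (1, 1, 1); (0, 0, 1); (0, 1, 0))


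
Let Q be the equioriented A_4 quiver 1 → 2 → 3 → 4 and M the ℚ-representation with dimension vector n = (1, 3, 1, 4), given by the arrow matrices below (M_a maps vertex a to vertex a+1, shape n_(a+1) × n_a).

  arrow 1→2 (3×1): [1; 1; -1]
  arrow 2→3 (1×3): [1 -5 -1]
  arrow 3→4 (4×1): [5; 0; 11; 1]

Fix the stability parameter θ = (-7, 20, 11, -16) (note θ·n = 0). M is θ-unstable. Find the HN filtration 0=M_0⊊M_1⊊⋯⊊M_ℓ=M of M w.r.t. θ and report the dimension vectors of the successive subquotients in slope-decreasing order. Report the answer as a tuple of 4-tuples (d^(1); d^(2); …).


Via rank(M_{q-1}∘⋯∘M_p): M ≅ I[1,4], I[2,2]^2, I[4,4]^3.
μ_θ-semistable layers: μ^(1)=20; μ^(2)=5; μ^(3)=-7; μ^(4)=-16

((0, 2, 0, 0); (0, 1, 1, 1); (1, 0, 0, 0); (0, 0, 0, 3))


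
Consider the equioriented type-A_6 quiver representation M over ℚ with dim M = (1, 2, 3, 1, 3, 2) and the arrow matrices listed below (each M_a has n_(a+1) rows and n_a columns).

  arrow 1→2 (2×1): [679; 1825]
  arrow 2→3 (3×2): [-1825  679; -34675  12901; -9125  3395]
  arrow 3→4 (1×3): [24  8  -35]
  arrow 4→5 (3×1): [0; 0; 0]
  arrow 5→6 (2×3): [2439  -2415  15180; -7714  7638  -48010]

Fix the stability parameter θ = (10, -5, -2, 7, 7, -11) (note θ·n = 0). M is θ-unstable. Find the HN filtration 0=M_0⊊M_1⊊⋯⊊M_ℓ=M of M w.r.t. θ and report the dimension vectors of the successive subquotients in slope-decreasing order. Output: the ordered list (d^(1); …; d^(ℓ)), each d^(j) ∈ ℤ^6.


Via rank(M_{q-1}∘⋯∘M_p): M ≅ I[1,2], I[2,4], I[3,3]^2, I[5,5], I[5,6]^2.
μ_θ-semistable layers: μ^(1)=7; μ^(2)=5/2; μ^(3)=-2; μ^(4)=-5

((0, 0, 0, 1, 1, 0); (1, 1, 0, 0, 0, 0); (0, 0, 3, 0, 2, 2); (0, 1, 0, 0, 0, 0))
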